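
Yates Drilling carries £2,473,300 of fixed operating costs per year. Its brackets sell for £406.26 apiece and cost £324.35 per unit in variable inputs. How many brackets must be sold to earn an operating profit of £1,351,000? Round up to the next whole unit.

Contribution margin per unit = £406.26 − £324.35 = £81.91.
Need Q such that Q × £81.91 − £2,473,300 = £1,351,000, i.e. Q = £3,824,300 / £81.91 = 46,689.05 → 46,690.

46,690 brackets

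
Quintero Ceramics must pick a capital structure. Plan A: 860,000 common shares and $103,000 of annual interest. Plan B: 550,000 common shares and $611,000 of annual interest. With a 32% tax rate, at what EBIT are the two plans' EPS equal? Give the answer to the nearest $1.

At indifference, (EBIT − 103,000)(1 − t)/860,000 = (EBIT − 611,000)(1 − t)/550,000.
The (1 − t) factor cancels: (EBIT − 103,000) × 550,000 = (EBIT − 611,000) × 860,000.
EBIT × (860,000 − 550,000) = 611,000 × 860,000 − 103,000 × 550,000 = 468,810,000,000, so EBIT = 468,810,000,000 ÷ 310,000 = 1,512,290.32.

$1,512,290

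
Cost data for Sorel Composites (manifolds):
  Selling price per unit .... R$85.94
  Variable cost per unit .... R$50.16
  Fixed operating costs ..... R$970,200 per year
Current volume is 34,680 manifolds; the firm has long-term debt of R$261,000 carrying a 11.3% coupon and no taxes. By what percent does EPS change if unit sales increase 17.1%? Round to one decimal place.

+88.0%

At 34,680 units, contribution = 34,680 × R$35.78 = R$1,240,850.40.
EBIT = R$1,240,850.40 − R$970,200 = R$270,650.40.
Interest = R$29,493.00, so EBIT − I = R$241,157.40.
Degree of combined leverage = contribution ÷ (EBIT − I) = R$1,240,850.40 ÷ R$241,157.40 = 5.1454.
EPS therefore changes by 5.1454 × (+17.1%) = +88.0%.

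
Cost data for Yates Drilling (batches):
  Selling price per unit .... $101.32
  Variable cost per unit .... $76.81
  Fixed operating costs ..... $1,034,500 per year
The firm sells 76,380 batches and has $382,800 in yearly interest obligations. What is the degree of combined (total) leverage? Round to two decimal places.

At 76,380 units, contribution = 76,380 × $24.51 = $1,872,073.80.
EBIT = $1,872,073.80 − $1,034,500 = $837,573.80. Interest = $382,800.00.
DOL = $1,872,073.80 ÷ $837,573.80 = 2.2351; DFL = $837,573.80 ÷ $454,773.80 = 1.8417.
DCL = DOL × DFL = 2.2351 × 1.8417 = 4.1164.

4.12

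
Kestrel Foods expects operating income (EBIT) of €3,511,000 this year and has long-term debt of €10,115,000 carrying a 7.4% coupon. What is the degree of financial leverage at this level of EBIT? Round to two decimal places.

1.27

Annual interest charges come to €748,510.00.
Degree of financial leverage = EBIT / (EBIT − interest) = €3,511,000 / €2,762,490.00 = 1.2710.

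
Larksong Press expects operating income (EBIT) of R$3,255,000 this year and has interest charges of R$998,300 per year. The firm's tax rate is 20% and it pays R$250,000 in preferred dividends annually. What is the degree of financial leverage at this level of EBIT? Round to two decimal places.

Annual interest charges come to R$998,300.00.
Preferred dividends grossed up pre-tax: R$250,000 / (1 − 0.20) = R$312,500.00.
DFL = EBIT ÷ [EBIT − I − D_p/(1−t)] = R$3,255,000 ÷ [R$3,255,000 − R$998,300.00 − R$312,500.00] = R$3,255,000 ÷ R$1,944,200.00 = 1.6742.

1.67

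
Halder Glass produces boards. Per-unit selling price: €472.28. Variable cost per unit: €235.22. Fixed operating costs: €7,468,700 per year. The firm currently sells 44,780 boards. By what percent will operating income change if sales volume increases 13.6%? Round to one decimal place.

At 44,780 units, contribution = 44,780 × €237.06 = €10,615,546.80.
Subtracting fixed costs: EBIT = €10,615,546.80 − €7,468,700 = €3,146,846.80.
So DOL = total CM / EBIT = €10,615,546.80 / €3,146,846.80 = 3.3734.
Operating income changes by 3.3734 × +13.6% = +45.9%.

+45.9%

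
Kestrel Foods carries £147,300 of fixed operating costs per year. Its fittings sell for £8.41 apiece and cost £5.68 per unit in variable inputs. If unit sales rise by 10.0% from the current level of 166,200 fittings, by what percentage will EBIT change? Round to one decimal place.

At 166,200 units, contribution = 166,200 × £2.73 = £453,726.00.
Operating income = contribution − fixed costs = £453,726.00 − £147,300 = £306,426.00.
Degree of operating leverage = £453,726.00 / £306,426.00 = 1.4807.
%ΔEBIT = DOL × %ΔSales = 1.4807 × +10.0% = +14.8%.

+14.8%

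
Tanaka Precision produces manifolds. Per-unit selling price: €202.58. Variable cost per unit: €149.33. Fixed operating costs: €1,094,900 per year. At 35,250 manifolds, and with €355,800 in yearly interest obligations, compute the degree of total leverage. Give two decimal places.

At 35,250 units, contribution = 35,250 × €53.25 = €1,877,062.50.
Subtracting fixed costs: EBIT = €1,877,062.50 − €1,094,900 = €782,162.50. Interest = €355,800.00, so EBIT − I = €426,362.50.
Degree of total leverage = total CM / (EBIT − interest) = €1,877,062.50 / €426,362.50 = 4.4025.

4.40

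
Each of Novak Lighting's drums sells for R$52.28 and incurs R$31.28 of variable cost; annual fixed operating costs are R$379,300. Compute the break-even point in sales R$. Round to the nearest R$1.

R$944,276

CM per unit = R$52.28 − R$31.28 = R$21.00; CM ratio = R$21.00 / R$52.28 = 0.4017.
Break-even revenue = fixed costs × price ÷ CM = R$379,300 × R$52.28 ÷ R$21.00 = R$944,276.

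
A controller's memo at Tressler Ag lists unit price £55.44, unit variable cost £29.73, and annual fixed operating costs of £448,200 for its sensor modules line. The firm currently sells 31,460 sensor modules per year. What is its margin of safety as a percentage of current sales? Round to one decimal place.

Each unit contributes £55.44 − £29.73 = £25.71. Break-even units = £448,200 ÷ £25.71 = 17,432.91; break-even revenue = 17,432.91 × £55.44 = £966,480.28.
Current sales = 31,460 × £55.44 = £1,744,142.40.
Margin of safety = (£1,744,142.40 − £966,480.28) ÷ £1,744,142.40 = 44.6%.

44.6%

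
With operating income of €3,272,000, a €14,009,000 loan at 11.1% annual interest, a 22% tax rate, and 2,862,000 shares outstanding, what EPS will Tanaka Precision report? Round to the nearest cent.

€0.47

Interest = €1,554,999.00, so EBT = €3,272,000 − €1,554,999.00 = €1,717,001.00.
Net income = €1,717,001.00 × (1 − 0.22) = €1,339,260.78.
Per share: €1,339,260.78 / 2,862,000 shares = €0.47.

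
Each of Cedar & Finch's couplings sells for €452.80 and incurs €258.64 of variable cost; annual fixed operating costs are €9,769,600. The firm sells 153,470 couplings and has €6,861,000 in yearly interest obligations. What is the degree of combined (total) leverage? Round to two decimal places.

2.26

Contribution at this volume is 153,470 × €194.16 = €29,797,735.20.
Operating income = contribution − fixed costs = €29,797,735.20 − €9,769,600 = €20,028,135.20. Interest = €6,861,000.00.
DOL = €29,797,735.20 ÷ €20,028,135.20 = 1.4878; DFL = €20,028,135.20 ÷ €13,167,135.20 = 1.5211.
Combined leverage = 1.4878 × 1.5211 = 2.2631.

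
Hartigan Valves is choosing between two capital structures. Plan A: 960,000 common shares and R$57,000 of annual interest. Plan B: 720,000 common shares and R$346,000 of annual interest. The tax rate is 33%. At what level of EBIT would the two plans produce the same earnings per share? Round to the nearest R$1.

R$1,213,000

At indifference, (EBIT − 57,000)(1 − t)/960,000 = (EBIT − 346,000)(1 − t)/720,000.
The (1 − t) factor cancels: (EBIT − 57,000) × 720,000 = (EBIT − 346,000) × 960,000.
Solving, EBIT = (346,000·960,000 − 57,000·720,000) / (960,000 − 720,000) = 291,120,000,000 / 240,000 = 1,213,000.00.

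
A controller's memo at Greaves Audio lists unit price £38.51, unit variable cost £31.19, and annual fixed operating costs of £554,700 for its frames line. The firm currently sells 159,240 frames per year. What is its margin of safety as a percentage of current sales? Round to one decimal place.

52.4%

Contribution margin per unit = £38.51 − £31.19 = £7.32. Break-even units = £554,700 ÷ £7.32 = 75,778.69; break-even revenue = 75,778.69 × £38.51 = £2,918,237.30.
Actual sales revenue = 159,240 × £38.51 = £6,132,332.40.
Margin of safety = (£6,132,332.40 − £2,918,237.30) ÷ £6,132,332.40 = 52.4%.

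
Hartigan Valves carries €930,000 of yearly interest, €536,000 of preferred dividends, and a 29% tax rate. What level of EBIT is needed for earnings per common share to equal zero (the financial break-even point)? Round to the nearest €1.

€1,684,930

Preferred dividends are paid after tax, so their pre-tax equivalent is €536,000 ÷ (1 − 0.29) = €754,929.58.
Financial break-even EBIT = interest + D_p ÷ (1 − t) = €930,000 + €754,929.58 = €1,684,929.58.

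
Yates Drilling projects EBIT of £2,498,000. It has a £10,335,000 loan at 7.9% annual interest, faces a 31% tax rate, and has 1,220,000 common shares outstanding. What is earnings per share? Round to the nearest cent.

Pre-tax income = £2,498,000 − £816,465.00 = £1,681,535.00.
Net income = £1,681,535.00 × (1 − 0.31) = £1,160,259.15.
Per share: £1,160,259.15 / 1,220,000 shares = £0.95.

£0.95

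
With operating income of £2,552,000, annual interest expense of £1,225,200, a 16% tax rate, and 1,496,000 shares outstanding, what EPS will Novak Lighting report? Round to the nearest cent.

Interest = £1,225,200.00, so EBT = £2,552,000 − £1,225,200.00 = £1,326,800.00.
Net income = £1,326,800.00 × (1 − 0.16) = £1,114,512.00.
EPS = £1,114,512.00 ÷ 1,496,000 = £0.74.

£0.74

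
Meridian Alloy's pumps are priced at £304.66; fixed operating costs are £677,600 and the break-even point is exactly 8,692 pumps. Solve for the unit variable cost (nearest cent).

£226.70

At break-even, FC = Q × (P − VC), so P − VC = £677,600 ÷ 8,692 = £77.9567.
Hence VC = price − CM = £304.66 − £77.9567 = £226.70.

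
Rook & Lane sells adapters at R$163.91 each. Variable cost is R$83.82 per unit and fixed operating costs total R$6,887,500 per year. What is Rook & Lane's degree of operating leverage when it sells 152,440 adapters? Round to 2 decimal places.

Total contribution margin = 152,440 × R$80.09 = R$12,208,919.60.
EBIT = R$12,208,919.60 − R$6,887,500 = R$5,321,419.60.
DOL = contribution ÷ EBIT = R$12,208,919.60 ÷ R$5,321,419.60 = 2.2943.

2.29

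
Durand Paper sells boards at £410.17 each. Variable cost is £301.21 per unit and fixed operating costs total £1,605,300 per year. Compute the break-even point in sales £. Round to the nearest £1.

£6,043,006

CM per unit = £410.17 − £301.21 = £108.96; CM ratio = £108.96 / £410.17 = 0.2656.
Break-even revenue = fixed costs × price ÷ CM = £1,605,300 × £410.17 ÷ £108.96 = £6,043,006.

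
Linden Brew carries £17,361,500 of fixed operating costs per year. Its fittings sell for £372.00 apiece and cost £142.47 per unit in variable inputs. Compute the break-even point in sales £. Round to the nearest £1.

CM per unit = £372.00 − £142.47 = £229.53; CM ratio = £229.53 / £372.00 = 0.6170.
Break-even revenue = fixed costs × price ÷ CM = £17,361,500 × £372.00 ÷ £229.53 = £28,137,838.

£28,137,838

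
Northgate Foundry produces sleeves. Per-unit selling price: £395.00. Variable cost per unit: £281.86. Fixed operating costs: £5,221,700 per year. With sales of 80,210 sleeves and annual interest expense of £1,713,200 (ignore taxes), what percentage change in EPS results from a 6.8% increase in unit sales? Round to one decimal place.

At 80,210 units, contribution = 80,210 × £113.14 = £9,074,959.40.
Operating income = contribution − fixed costs = £9,074,959.40 − £5,221,700 = £3,853,259.40.
After interest of £1,713,200.00, pre-tax earnings = £2,140,059.40.
DCL = total CM / (EBIT − I) = £9,074,959.40 / £2,140,059.40 = 4.2405.
EPS therefore changes by 4.2405 × (+6.8%) = +28.8%.

+28.8%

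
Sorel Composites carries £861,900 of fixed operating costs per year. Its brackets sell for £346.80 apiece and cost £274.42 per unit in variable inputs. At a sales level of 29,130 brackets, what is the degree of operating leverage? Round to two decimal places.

1.69

Total contribution margin = 29,130 × £72.38 = £2,108,429.40.
Operating income = contribution − fixed costs = £2,108,429.40 − £861,900 = £1,246,529.40.
So DOL = total CM / EBIT = £2,108,429.40 / £1,246,529.40 = 1.6914.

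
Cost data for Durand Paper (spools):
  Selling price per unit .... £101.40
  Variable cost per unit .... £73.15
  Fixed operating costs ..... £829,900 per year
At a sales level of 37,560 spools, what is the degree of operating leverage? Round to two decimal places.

Contribution at this volume is 37,560 × £28.25 = £1,061,070.00.
Operating income = contribution − fixed costs = £1,061,070.00 − £829,900 = £231,170.00.
DOL = contribution ÷ EBIT = £1,061,070.00 ÷ £231,170.00 = 4.5900.

4.59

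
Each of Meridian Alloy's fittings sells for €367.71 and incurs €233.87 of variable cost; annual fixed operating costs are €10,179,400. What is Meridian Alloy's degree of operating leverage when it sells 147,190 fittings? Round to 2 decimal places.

At 147,190 units, contribution = 147,190 × €133.84 = €19,699,909.60.
EBIT = €19,699,909.60 − €10,179,400 = €9,520,509.60.
DOL = contribution ÷ EBIT = €19,699,909.60 ÷ €9,520,509.60 = 2.0692.

2.07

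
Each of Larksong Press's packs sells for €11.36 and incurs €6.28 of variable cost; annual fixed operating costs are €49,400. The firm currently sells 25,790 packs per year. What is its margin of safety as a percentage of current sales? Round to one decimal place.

Each unit contributes €11.36 − €6.28 = €5.08. Break-even units = €49,400 ÷ €5.08 = 9,724.41; break-even revenue = 9,724.41 × €11.36 = €110,469.29.
Current sales = 25,790 × €11.36 = €292,974.40.
Margin of safety = (€292,974.40 − €110,469.29) ÷ €292,974.40 = 62.3%.

62.3%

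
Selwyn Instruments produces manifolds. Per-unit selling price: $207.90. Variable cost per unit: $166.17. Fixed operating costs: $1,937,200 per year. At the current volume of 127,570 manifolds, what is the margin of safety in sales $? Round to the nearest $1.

Each unit contributes $207.90 − $166.17 = $41.73. Break-even units = $1,937,200 ÷ $41.73 = 46,422.24; break-even revenue = 46,422.24 × $207.90 = $9,651,183.32.
Current sales = 127,570 × $207.90 = $26,521,803.00.
Margin of safety = $26,521,803.00 − $9,651,183.32 = $16,870,620.

$16,870,620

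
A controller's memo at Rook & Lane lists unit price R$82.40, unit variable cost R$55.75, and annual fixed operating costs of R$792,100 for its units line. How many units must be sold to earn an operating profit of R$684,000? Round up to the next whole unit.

55,389 units

Unit CM = price − variable cost = R$82.40 − R$55.75 = R$26.65.
Need Q such that Q × R$26.65 − R$792,100 = R$684,000, i.e. Q = R$1,476,100 / R$26.65 = 55,388.37 → 55,389.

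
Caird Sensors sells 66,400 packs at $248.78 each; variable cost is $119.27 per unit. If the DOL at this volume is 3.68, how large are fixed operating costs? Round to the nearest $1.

Contribution at this volume is 66,400 × $129.51 = $8,599,464.00.
DOL = contribution / EBIT, so EBIT = $8,599,464.00 / 3.68 = $2,336,810.87.
And FC = contribution − EBIT = $8,599,464.00 − $2,336,810.87 = $6,262,653.

$6,262,653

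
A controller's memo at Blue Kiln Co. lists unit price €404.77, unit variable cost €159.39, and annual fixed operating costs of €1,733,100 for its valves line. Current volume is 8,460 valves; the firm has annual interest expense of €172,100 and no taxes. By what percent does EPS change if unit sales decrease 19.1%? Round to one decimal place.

Total contribution margin = 8,460 × €245.38 = €2,075,914.80.
Subtracting fixed costs: EBIT = €2,075,914.80 − €1,733,100 = €342,814.80.
Interest = €172,100.00, so EBIT − I = €170,714.80.
DCL = total CM / (EBIT − I) = €2,075,914.80 / €170,714.80 = 12.1601.
EPS therefore changes by 12.1601 × (-19.1%) = -232.3%.

-232.3%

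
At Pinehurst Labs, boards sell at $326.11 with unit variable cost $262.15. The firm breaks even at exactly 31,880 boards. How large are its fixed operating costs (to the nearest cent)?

Unit CM = price − variable cost = $326.11 − $262.15 = $63.96.
Fixed costs = break-even units × CM = 31,880 × $63.96 = $2,039,044.80.

$2,039,044.80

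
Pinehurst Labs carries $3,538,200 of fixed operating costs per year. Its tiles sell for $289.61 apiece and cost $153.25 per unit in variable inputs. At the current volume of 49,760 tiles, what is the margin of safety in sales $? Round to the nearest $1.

$6,896,340

Unit CM = price − variable cost = $289.61 − $153.25 = $136.36. Break-even units = $3,538,200 ÷ $136.36 = 25,947.49; break-even revenue = 25,947.49 × $289.61 = $7,514,653.14.
Actual sales revenue = 49,760 × $289.61 = $14,410,993.60.
Margin of safety = $14,410,993.60 − $7,514,653.14 = $6,896,340.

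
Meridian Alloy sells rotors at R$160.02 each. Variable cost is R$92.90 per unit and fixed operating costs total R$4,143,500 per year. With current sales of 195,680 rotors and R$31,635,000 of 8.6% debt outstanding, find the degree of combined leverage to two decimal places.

Contribution at this volume is 195,680 × R$67.12 = R$13,134,041.60.
Operating income = contribution − fixed costs = R$13,134,041.60 − R$4,143,500 = R$8,990,541.60. Interest = R$2,720,610.00.
DOL = R$13,134,041.60 ÷ R$8,990,541.60 = 1.4609; DFL = R$8,990,541.60 ÷ R$6,269,931.60 = 1.4339.
DCL = DOL × DFL = 1.4609 × 1.4339 = 2.0948.

2.09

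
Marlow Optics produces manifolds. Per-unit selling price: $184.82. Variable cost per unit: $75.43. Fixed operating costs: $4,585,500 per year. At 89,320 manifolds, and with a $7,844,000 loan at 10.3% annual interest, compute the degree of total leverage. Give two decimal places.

2.23

Contribution at this volume is 89,320 × $109.39 = $9,770,714.80.
EBIT = $9,770,714.80 − $4,585,500 = $5,185,214.80. Interest = $807,932.00, so EBIT − I = $4,377,282.80.
Degree of total leverage = total CM / (EBIT − interest) = $9,770,714.80 / $4,377,282.80 = 2.2321.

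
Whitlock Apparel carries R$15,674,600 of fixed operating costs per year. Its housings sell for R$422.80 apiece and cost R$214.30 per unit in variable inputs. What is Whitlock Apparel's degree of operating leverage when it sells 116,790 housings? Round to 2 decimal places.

Contribution at this volume is 116,790 × R$208.50 = R$24,350,715.00.
Operating income = contribution − fixed costs = R$24,350,715.00 − R$15,674,600 = R$8,676,115.00.
DOL = contribution ÷ EBIT = R$24,350,715.00 ÷ R$8,676,115.00 = 2.8066.

2.81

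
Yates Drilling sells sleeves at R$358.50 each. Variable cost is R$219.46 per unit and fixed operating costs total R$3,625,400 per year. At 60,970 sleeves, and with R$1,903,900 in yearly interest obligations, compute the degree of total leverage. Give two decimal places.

2.88

At 60,970 units, contribution = 60,970 × R$139.04 = R$8,477,268.80.
EBIT = R$8,477,268.80 − R$3,625,400 = R$4,851,868.80. Interest = R$1,903,900.00.
DOL = R$8,477,268.80 ÷ R$4,851,868.80 = 1.7472; DFL = R$4,851,868.80 ÷ R$2,947,968.80 = 1.6458.
Combined leverage = 1.7472 × 1.6458 = 2.8755.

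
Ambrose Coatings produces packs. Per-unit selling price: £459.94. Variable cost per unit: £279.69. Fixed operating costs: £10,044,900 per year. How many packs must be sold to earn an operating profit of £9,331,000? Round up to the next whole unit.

Contribution margin per unit = £459.94 − £279.69 = £180.25.
Units = (FC + target) / CM = (£10,044,900 + £9,331,000) / £180.25 = 107,494.59, so 107,495 packs.

107,495 packs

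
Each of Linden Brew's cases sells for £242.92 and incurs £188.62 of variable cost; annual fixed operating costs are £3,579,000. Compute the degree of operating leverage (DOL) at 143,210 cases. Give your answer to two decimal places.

1.85

Contribution at this volume is 143,210 × £54.30 = £7,776,303.00.
Operating income = contribution − fixed costs = £7,776,303.00 − £3,579,000 = £4,197,303.00.
Degree of operating leverage = £7,776,303.00 / £4,197,303.00 = 1.8527.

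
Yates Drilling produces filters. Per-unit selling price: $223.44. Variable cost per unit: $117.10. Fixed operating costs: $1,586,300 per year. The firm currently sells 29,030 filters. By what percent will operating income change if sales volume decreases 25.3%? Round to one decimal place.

Total contribution margin = 29,030 × $106.34 = $3,087,050.20.
Subtracting fixed costs: EBIT = $3,087,050.20 − $1,586,300 = $1,500,750.20.
Degree of operating leverage = $3,087,050.20 / $1,500,750.20 = 2.0570.
%ΔEBIT = DOL × %ΔSales = 2.0570 × -25.3% = -52.0%.

-52.0%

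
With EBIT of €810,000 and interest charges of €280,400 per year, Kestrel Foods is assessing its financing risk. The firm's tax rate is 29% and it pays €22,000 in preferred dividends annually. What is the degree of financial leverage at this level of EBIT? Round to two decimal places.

Interest = €280,400.00.
Preferred dividends grossed up pre-tax: €22,000 / (1 − 0.29) = €30,985.92.
DFL = EBIT ÷ [EBIT − I − D_p/(1−t)] = €810,000 ÷ [€810,000 − €280,400.00 − €30,985.92] = €810,000 ÷ €498,614.08 = 1.6245.

1.62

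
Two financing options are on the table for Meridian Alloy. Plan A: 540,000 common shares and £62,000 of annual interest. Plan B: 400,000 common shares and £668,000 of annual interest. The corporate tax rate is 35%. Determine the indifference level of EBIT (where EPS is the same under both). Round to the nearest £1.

£2,399,429

Set EPS_A = EPS_B: (EBIT − £62,000)(1 − 0.35) ÷ 540,000 = (EBIT − £668,000)(1 − 0.35) ÷ 400,000.
The (1 − t) factor cancels: (EBIT − 62,000) × 400,000 = (EBIT − 668,000) × 540,000.
EBIT × (540,000 − 400,000) = 668,000 × 540,000 − 62,000 × 400,000 = 335,920,000,000, so EBIT = 335,920,000,000 ÷ 140,000 = 2,399,428.57.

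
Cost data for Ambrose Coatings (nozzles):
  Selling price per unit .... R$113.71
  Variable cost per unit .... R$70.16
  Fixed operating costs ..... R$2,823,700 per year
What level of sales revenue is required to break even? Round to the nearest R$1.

Contribution margin per unit = R$113.71 − R$70.16 = R$43.55, a CM ratio of R$43.55 ÷ R$113.71 = 0.3830.
Break-even revenue = fixed costs × price ÷ CM = R$2,823,700 × R$113.71 ÷ R$43.55 = R$7,372,742.

R$7,372,742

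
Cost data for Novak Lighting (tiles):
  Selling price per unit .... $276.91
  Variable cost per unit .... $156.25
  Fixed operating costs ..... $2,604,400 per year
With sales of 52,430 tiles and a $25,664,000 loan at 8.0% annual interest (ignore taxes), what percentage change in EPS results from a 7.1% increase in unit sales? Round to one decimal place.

Contribution at this volume is 52,430 × $120.66 = $6,326,203.80.
Operating income = contribution − fixed costs = $6,326,203.80 − $2,604,400 = $3,721,803.80.
Interest = $2,053,120.00, so EBIT − I = $1,668,683.80.
DCL = total CM / (EBIT − I) = $6,326,203.80 / $1,668,683.80 = 3.7911.
EPS therefore changes by 3.7911 × (+7.1%) = +26.9%.

+26.9%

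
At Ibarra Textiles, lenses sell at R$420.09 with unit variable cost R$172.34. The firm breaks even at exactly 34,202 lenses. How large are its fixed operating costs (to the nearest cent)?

Each unit contributes R$420.09 − R$172.34 = R$247.75.
Since BE = FC / CM, FC = 34,202 × R$247.75 = R$8,473,545.50.

R$8,473,545.50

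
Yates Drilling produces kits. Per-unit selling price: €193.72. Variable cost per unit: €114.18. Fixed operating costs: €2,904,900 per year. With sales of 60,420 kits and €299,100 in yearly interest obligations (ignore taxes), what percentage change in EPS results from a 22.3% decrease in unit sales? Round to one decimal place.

-66.9%

Contribution at this volume is 60,420 × €79.54 = €4,805,806.80.
EBIT = €4,805,806.80 − €2,904,900 = €1,900,906.80.
Interest = €299,100.00, so EBIT − I = €1,601,806.80.
Degree of combined leverage = contribution ÷ (EBIT − I) = €4,805,806.80 ÷ €1,601,806.80 = 3.0002.
EPS therefore changes by 3.0002 × (-22.3%) = -66.9%.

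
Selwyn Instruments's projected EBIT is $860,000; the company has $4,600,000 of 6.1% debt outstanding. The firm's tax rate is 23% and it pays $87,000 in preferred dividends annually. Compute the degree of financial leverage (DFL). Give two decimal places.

Annual interest charges come to $280,600.00.
Pre-tax preferred-dividend burden = $87,000 ÷ (1 − 0.23) = $112,987.01.
DFL = EBIT ÷ [EBIT − I − D_p/(1−t)] = $860,000 ÷ [$860,000 − $280,600.00 − $112,987.01] = $860,000 ÷ $466,412.99 = 1.8439.

1.84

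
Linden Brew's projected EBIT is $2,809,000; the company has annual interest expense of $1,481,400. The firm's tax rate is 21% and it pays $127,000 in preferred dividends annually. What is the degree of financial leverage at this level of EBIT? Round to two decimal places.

Annual interest charges come to $1,481,400.00.
Preferred dividends grossed up pre-tax: $127,000 / (1 − 0.21) = $160,759.49.
DFL = EBIT ÷ [EBIT − I − D_p/(1−t)] = $2,809,000 ÷ [$2,809,000 − $1,481,400.00 − $160,759.49] = $2,809,000 ÷ $1,166,840.51 = 2.4074.

2.41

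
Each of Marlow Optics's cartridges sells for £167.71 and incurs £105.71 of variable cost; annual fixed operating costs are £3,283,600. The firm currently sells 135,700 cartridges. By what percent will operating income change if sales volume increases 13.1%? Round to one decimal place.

At 135,700 units, contribution = 135,700 × £62.00 = £8,413,400.00.
Subtracting fixed costs: EBIT = £8,413,400.00 − £3,283,600 = £5,129,800.00.
Degree of operating leverage = £8,413,400.00 / £5,129,800.00 = 1.6401.
Operating income changes by 1.6401 × +13.1% = +21.5%.

+21.5%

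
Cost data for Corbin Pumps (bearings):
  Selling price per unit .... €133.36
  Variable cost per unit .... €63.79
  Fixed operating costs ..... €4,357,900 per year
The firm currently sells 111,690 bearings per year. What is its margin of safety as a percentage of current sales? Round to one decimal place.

Each unit contributes €133.36 − €63.79 = €69.57. Break-even units = €4,357,900 ÷ €69.57 = 62,640.51; break-even revenue = 62,640.51 × €133.36 = €8,353,737.88.
Current sales = 111,690 × €133.36 = €14,894,978.40.
Margin of safety = (€14,894,978.40 − €8,353,737.88) ÷ €14,894,978.40 = 43.9%.

43.9%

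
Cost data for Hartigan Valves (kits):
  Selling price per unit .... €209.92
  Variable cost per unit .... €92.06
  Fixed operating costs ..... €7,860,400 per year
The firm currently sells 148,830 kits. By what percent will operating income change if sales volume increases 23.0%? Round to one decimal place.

Total contribution margin = 148,830 × €117.86 = €17,541,103.80.
Operating income = contribution − fixed costs = €17,541,103.80 − €7,860,400 = €9,680,703.80.
So DOL = total CM / EBIT = €17,541,103.80 / €9,680,703.80 = 1.8120.
So EBIT moves 1.8120 × (+23.0%) = +41.7%.

+41.7%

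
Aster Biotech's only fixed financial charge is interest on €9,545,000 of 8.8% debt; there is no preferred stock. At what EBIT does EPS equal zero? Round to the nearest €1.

Annual interest = 8.8% × €9,545,000 = €839,960.00.
With no preferred dividends, EPS = 0 when EBIT exactly covers interest, so the financial break-even EBIT is €839,960.00.

€839,960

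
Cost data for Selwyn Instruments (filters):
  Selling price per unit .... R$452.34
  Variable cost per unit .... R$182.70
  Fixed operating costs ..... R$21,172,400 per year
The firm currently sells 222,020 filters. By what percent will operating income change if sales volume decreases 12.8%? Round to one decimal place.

-19.8%

Total contribution margin = 222,020 × R$269.64 = R$59,865,472.80.
Subtracting fixed costs: EBIT = R$59,865,472.80 − R$21,172,400 = R$38,693,072.80.
Degree of operating leverage = R$59,865,472.80 / R$38,693,072.80 = 1.5472.
Operating income changes by 1.5472 × -12.8% = -19.8%.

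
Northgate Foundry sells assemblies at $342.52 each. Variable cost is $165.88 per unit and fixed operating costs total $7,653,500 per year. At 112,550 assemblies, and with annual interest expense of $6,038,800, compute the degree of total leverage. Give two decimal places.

Total contribution margin = 112,550 × $176.64 = $19,880,832.00.
Operating income = contribution − fixed costs = $19,880,832.00 − $7,653,500 = $12,227,332.00. Interest = $6,038,800.00, so EBIT − I = $6,188,532.00.
Degree of total leverage = total CM / (EBIT − interest) = $19,880,832.00 / $6,188,532.00 = 3.2125.

3.21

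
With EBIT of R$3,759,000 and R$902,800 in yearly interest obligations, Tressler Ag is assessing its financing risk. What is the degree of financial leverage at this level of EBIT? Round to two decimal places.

1.32

Interest = R$902,800.00.
DFL = EBIT ÷ (EBIT − I) = R$3,759,000 ÷ (R$3,759,000 − R$902,800.00) = R$3,759,000 ÷ R$2,856,200.00 = 1.3161.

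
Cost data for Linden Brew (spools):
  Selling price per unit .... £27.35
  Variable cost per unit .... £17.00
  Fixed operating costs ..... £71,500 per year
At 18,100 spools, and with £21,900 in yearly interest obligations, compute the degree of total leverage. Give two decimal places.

1.99

Total contribution margin = 18,100 × £10.35 = £187,335.00.
Subtracting fixed costs: EBIT = £187,335.00 − £71,500 = £115,835.00. Interest = £21,900.00, so EBIT − I = £93,935.00.
Degree of total leverage = total CM / (EBIT − interest) = £187,335.00 / £93,935.00 = 1.9943.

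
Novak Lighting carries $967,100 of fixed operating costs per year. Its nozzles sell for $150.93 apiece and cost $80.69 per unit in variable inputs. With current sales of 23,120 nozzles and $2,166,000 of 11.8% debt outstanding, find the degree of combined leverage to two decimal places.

4.05

At 23,120 units, contribution = 23,120 × $70.24 = $1,623,948.80.
Operating income = contribution − fixed costs = $1,623,948.80 − $967,100 = $656,848.80. Interest = $255,588.00, so EBIT − I = $401,260.80.
DCL = contribution ÷ (EBIT − I) = $1,623,948.80 ÷ $401,260.80 = 4.0471.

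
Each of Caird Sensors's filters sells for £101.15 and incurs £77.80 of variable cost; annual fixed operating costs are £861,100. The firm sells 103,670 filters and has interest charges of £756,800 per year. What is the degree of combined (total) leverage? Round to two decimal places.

3.02

Total contribution margin = 103,670 × £23.35 = £2,420,694.50.
Operating income = contribution − fixed costs = £2,420,694.50 − £861,100 = £1,559,594.50. Interest = £756,800.00, so EBIT − I = £802,794.50.
Degree of total leverage = total CM / (EBIT − interest) = £2,420,694.50 / £802,794.50 = 3.0153.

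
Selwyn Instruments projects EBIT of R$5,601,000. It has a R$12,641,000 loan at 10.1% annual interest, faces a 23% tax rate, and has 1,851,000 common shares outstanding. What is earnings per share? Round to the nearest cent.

R$1.80

Pre-tax income = R$5,601,000 − R$1,276,741.00 = R$4,324,259.00.
Net income = R$4,324,259.00 × (1 − 0.23) = R$3,329,679.43.
Per share: R$3,329,679.43 / 1,851,000 shares = R$1.80.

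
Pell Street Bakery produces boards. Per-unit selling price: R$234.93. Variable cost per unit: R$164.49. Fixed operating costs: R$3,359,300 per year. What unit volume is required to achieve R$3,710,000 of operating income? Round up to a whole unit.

Unit CM = price − variable cost = R$234.93 − R$164.49 = R$70.44.
Units = (FC + target) / CM = (R$3,359,300 + R$3,710,000) / R$70.44 = 100,359.17, so 100,360 boards.

100,360 boards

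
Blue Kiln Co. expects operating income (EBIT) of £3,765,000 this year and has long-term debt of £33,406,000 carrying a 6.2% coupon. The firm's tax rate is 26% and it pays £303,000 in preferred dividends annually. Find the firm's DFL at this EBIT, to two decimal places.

Annual interest charges come to £2,071,172.00.
Preferred dividends grossed up pre-tax: £303,000 / (1 − 0.26) = £409,459.46.
DFL = EBIT ÷ [EBIT − I − D_p/(1−t)] = £3,765,000 ÷ [£3,765,000 − £2,071,172.00 − £409,459.46] = £3,765,000 ÷ £1,284,368.54 = 2.9314.

2.93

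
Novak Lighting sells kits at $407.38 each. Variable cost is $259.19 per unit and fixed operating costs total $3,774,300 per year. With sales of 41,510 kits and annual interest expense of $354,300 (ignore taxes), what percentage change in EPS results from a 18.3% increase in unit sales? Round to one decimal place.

+55.7%

At 41,510 units, contribution = 41,510 × $148.19 = $6,151,366.90.
EBIT = $6,151,366.90 − $3,774,300 = $2,377,066.90.
Interest = $354,300.00, so EBIT − I = $2,022,766.90.
Degree of combined leverage = contribution ÷ (EBIT − I) = $6,151,366.90 ÷ $2,022,766.90 = 3.0411.
EPS therefore changes by 3.0411 × (+18.3%) = +55.7%.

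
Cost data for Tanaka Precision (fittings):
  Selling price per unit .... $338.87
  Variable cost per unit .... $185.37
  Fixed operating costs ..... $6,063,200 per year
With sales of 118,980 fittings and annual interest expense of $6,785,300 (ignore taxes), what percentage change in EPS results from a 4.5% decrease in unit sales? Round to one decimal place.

At 118,980 units, contribution = 118,980 × $153.50 = $18,263,430.00.
Subtracting fixed costs: EBIT = $18,263,430.00 − $6,063,200 = $12,200,230.00.
Interest = $6,785,300.00, so EBIT − I = $5,414,930.00.
Degree of combined leverage = contribution ÷ (EBIT − I) = $18,263,430.00 ÷ $5,414,930.00 = 3.3728.
%ΔEPS = DCL × %ΔSales = 3.3728 × -4.5% = -15.2%.

-15.2%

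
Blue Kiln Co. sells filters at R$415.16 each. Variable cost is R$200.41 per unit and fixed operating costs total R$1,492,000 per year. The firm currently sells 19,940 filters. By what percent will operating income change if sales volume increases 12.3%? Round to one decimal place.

+18.9%

Total contribution margin = 19,940 × R$214.75 = R$4,282,115.00.
EBIT = R$4,282,115.00 − R$1,492,000 = R$2,790,115.00.
So DOL = total CM / EBIT = R$4,282,115.00 / R$2,790,115.00 = 1.5347.
Operating income changes by 1.5347 × +12.3% = +18.9%.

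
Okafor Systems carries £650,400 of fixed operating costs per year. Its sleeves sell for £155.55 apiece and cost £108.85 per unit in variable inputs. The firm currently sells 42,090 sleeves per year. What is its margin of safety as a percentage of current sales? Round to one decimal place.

66.9%

Each unit contributes £155.55 − £108.85 = £46.70. Break-even units = £650,400 ÷ £46.70 = 13,927.19; break-even revenue = 13,927.19 × £155.55 = £2,166,375.16.
Current sales = 42,090 × £155.55 = £6,547,099.50.
Margin of safety = (£6,547,099.50 − £2,166,375.16) ÷ £6,547,099.50 = 66.9%.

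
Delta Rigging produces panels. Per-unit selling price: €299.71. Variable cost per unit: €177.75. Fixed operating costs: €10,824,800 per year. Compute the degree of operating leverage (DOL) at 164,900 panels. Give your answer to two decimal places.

2.17

Contribution at this volume is 164,900 × €121.96 = €20,111,204.00.
Subtracting fixed costs: EBIT = €20,111,204.00 − €10,824,800 = €9,286,404.00.
DOL = contribution ÷ EBIT = €20,111,204.00 ÷ €9,286,404.00 = 2.1657.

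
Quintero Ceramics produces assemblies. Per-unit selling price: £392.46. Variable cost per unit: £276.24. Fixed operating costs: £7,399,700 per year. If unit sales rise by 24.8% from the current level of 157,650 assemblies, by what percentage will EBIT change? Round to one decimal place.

+41.6%

At 157,650 units, contribution = 157,650 × £116.22 = £18,322,083.00.
Subtracting fixed costs: EBIT = £18,322,083.00 − £7,399,700 = £10,922,383.00.
Degree of operating leverage = £18,322,083.00 / £10,922,383.00 = 1.6775.
%ΔEBIT = DOL × %ΔSales = 1.6775 × +24.8% = +41.6%.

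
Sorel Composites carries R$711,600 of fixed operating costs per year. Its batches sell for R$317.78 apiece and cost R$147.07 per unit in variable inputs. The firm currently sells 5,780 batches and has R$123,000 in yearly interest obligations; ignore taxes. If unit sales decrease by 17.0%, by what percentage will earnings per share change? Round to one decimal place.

-110.3%

Contribution at this volume is 5,780 × R$170.71 = R$986,703.80.
Operating income = contribution − fixed costs = R$986,703.80 − R$711,600 = R$275,103.80.
Interest = R$123,000.00, so EBIT − I = R$152,103.80.
DCL = total CM / (EBIT − I) = R$986,703.80 / R$152,103.80 = 6.4870.
EPS therefore changes by 6.4870 × (-17.0%) = -110.3%.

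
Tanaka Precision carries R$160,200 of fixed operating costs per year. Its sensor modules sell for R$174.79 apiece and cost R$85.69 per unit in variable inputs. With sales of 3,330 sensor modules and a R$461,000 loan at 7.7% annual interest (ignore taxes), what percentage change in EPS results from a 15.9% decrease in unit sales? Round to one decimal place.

-46.7%

Contribution at this volume is 3,330 × R$89.10 = R$296,703.00.
Subtracting fixed costs: EBIT = R$296,703.00 − R$160,200 = R$136,503.00.
After interest of R$35,497.00, pre-tax earnings = R$101,006.00.
DCL = total CM / (EBIT − I) = R$296,703.00 / R$101,006.00 = 2.9375.
%ΔEPS = DCL × %ΔSales = 2.9375 × -15.9% = -46.7%.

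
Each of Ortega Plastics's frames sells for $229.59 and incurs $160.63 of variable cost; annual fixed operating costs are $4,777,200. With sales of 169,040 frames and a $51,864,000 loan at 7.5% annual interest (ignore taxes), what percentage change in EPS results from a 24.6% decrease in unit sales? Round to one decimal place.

Contribution at this volume is 169,040 × $68.96 = $11,656,998.40.
EBIT = $11,656,998.40 − $4,777,200 = $6,879,798.40.
Interest = $3,889,800.00, so EBIT − I = $2,989,998.40.
DCL = total CM / (EBIT − I) = $11,656,998.40 / $2,989,998.40 = 3.8987.
%ΔEPS = DCL × %ΔSales = 3.8987 × -24.6% = -95.9%.

-95.9%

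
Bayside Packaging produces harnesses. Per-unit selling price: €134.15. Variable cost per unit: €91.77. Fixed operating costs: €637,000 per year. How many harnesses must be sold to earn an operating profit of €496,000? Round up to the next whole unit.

Contribution margin per unit = €134.15 − €91.77 = €42.38.
Units = (FC + target) / CM = (€637,000 + €496,000) / €42.38 = 26,734.31, so 26,735 harnesses.

26,735 harnesses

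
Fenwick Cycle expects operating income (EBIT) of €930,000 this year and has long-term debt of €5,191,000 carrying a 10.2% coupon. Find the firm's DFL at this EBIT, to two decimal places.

Annual interest charges come to €529,482.00.
Degree of financial leverage = EBIT / (EBIT − interest) = €930,000 / €400,518.00 = 2.3220.

2.32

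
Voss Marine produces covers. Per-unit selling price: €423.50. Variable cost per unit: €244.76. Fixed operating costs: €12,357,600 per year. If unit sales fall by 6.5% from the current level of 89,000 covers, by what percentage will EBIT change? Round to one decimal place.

At 89,000 units, contribution = 89,000 × €178.74 = €15,907,860.00.
EBIT = €15,907,860.00 − €12,357,600 = €3,550,260.00.
So DOL = total CM / EBIT = €15,907,860.00 / €3,550,260.00 = 4.4808.
So EBIT moves 4.4808 × (-6.5%) = -29.1%.

-29.1%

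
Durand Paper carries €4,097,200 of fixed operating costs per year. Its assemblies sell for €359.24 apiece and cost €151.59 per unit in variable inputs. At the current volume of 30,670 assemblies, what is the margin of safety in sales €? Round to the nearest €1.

Each unit contributes €359.24 − €151.59 = €207.65. Break-even units = €4,097,200 ÷ €207.65 = 19,731.28; break-even revenue = 19,731.28 × €359.24 = €7,088,264.52.
Current sales = 30,670 × €359.24 = €11,017,890.80.
Margin of safety = €11,017,890.80 − €7,088,264.52 = €3,929,626.

€3,929,626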